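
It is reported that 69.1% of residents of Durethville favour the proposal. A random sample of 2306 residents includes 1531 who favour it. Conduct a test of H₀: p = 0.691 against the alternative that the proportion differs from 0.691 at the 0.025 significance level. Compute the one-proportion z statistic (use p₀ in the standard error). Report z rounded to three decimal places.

z = -2.814

p̂ = 1531/2306 = 0.663920.
SE = √(p₀(1−p₀)/n) = √(0.21352/2306) = 0.009623.
z = (0.663920 − 0.691)/0.009623 = -0.027080/0.009623 = -2.814.
p-value = 2·P(Z > 2.814) ≈ 0.0049; since p < α = 0.025, reject H₀.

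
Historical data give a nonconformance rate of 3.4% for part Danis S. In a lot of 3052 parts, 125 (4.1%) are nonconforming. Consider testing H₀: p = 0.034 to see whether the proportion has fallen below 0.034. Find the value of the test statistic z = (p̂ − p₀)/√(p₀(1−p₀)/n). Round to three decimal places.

z = 2.121

p̂ = 125/3052 ≈ 0.040957.
SE = √(p₀(1−p₀)/n) = √(0.032844/3052) = 0.003280.
z = (0.040957 − 0.034)/0.003280 = 0.006957/0.003280 = 2.121.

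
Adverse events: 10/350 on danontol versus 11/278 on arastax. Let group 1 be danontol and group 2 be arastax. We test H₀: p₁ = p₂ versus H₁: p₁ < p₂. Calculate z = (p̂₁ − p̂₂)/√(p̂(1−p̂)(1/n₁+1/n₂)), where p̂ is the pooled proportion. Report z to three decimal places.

z = -0.761

p̂₁ = 10/350 = 0.028571, p̂₂ = 11/278 = 0.039568.
Pooled p̂ = (10+11)/(350+278) = 21/628 = 0.033439.
SE = √(p̂(1−p̂)(1/n₁+1/n₂)) = √(0.033439·0.966561·0.00645427) = √(0.00020861) = 0.014443.
z = (0.028571 − 0.039568)/0.014443 = -0.010997/0.014443 = -0.761.
p-value = P(Z < -0.761) ≈ 0.2232.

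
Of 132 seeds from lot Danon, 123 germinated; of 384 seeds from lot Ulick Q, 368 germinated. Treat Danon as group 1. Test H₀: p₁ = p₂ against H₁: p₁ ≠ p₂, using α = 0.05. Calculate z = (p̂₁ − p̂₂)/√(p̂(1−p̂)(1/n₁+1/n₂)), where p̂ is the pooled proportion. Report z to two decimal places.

z = -1.22

p̂₁ = 123/132 ≈ 0.9318, p̂₂ = 368/384 ≈ 0.9583.
Pooled p̂ = (123+368)/(132+384) = 491/516 = 0.9516.
SE = √(p̂(1−p̂)(1/n₁+1/n₂)) = √(0.9516·0.0484·0.0101799) = √(0.000469317) = 0.0217.
z = (0.9318 − 0.9583)/0.0217 = -0.0265/0.0217 = -1.22.
p-value = 2·P(Z > 1.224) ≈ 0.2210; since p > α = 0.05, fail to reject H₀.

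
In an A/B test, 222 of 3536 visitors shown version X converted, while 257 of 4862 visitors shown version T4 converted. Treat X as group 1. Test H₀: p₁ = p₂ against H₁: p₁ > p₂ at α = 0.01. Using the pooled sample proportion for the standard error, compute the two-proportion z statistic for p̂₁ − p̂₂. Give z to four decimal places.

z = 1.9361

p̂₁ = 222/3536 = 0.0627828, p̂₂ = 257/4862 = 0.0528589.
Pooled p̂ = (222+257)/(3536+4862) = 479/8398 = 0.0570374.
SE = √(0.0537841 × 0.000488482) = 0.0051257.
z = (0.0627828 − 0.0528589)/0.0051257 = 0.0099239/0.0051257 = 1.9361.
p-value = P(Z > 1.936) ≈ 0.0264, so at α = 0.01 we fail to reject H₀.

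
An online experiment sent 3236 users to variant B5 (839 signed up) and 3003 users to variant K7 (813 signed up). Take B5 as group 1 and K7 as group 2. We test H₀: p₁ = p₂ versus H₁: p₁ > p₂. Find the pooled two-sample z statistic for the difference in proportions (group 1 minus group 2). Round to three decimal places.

z = -1.025

p̂₁ = 839/3236 ≈ 0.25927, p̂₂ = 813/3003 ≈ 0.27073.
Pooled p̂ = (839+813)/(3236+3003) = 1652/6239 = 0.26479.
SE = √(0.194674 × 0.000642024) = 0.01118.
z = (0.25927 − 0.27073)/0.01118 = -0.01146/0.01118 = -1.025.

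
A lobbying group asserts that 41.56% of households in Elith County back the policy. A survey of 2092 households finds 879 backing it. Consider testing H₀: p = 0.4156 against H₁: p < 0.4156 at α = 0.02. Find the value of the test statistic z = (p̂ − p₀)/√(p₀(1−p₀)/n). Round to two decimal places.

z = 0.42

p̂ = 879/2092 = 0.42017.
Standard error under H₀: √(0.4156×0.5844/2092) = 0.01077.
z = (0.42017 − 0.4156)/0.01077 = 0.00457/0.01077 = 0.42.
p-value = P(Z < 0.424) ≈ 0.6643. With α = 0.02, fail to reject H₀.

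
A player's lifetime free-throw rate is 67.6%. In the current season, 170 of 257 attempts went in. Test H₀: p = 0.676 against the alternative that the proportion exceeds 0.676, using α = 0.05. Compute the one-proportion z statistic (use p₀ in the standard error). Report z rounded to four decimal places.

z = -0.4974

p̂ = 170/257 ≈ 0.661479.
SE = √(p₀(1−p₀)/n) = √(0.21902/257) = 0.029193.
z = (0.661479 − 0.676)/0.029193 = -0.014521/0.029193 = -0.4974.
p-value = P(Z > -0.497) ≈ 0.6906, so at α = 0.05 we fail to reject H₀.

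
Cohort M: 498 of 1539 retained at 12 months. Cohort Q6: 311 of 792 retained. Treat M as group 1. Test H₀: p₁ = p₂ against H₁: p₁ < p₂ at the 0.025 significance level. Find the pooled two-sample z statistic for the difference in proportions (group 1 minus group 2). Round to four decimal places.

p̂₁ = 498/1539 ≈ 0.3235867, p̂₂ = 311/792 ≈ 0.3926768.
Pooled p̂ = (498+311)/(1539+792) = 809/2331 = 0.3470613.
SE = √(0.22661 × 0.0019124) = 0.0208175.
z = (0.3235867 − 0.3926768)/0.0208175 = -0.0690901/0.0208175 = -3.3188.
p-value = P(Z < -3.319) ≈ 0.0005; since p < α = 0.025, reject H₀.

z = -3.3188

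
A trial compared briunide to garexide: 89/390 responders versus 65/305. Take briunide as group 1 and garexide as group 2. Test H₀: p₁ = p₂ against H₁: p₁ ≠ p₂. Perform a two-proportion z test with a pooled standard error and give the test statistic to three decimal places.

z = 0.475

p̂₁ = 89/390 ≈ 0.228205, p̂₂ = 65/305 ≈ 0.213115.
Pooled p̂ = (89+65)/(390+305) = 154/695 = 0.221583.
SE = √(p̂(1−p̂)(1/n₁+1/n₂)) = √(0.221583·0.778417·0.00584279) = √(0.00100779) = 0.031746.
z = (0.228205 − 0.213115)/0.031746 = 0.015090/0.031746 = 0.475.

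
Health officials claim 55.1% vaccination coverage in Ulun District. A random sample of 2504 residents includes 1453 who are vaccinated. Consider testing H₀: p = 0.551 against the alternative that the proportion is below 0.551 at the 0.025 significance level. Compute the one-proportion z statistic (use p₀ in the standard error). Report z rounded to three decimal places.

z = 2.945

p̂ = 1453/2504 ≈ 0.58027.
Standard error under H₀: √(0.551×0.449/2504) = 0.00994.
z = (0.58027 − 0.551)/0.00994 = 0.02927/0.00994 = 2.945.
p-value = P(Z < 2.945) ≈ 0.9984; since p > α = 0.025, fail to reject H₀.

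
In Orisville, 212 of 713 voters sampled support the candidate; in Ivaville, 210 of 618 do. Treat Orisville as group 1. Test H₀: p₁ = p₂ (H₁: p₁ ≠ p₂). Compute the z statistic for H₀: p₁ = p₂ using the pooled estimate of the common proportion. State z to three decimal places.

z = -1.661

p̂₁ = 212/713 ≈ 0.29734, p̂₂ = 210/618 ≈ 0.33981.
Pooled p̂ = (212+210)/(713+618) = 422/1331 = 0.31705.
SE = √(p̂(1−p̂)(1/n₁+1/n₂)) = √(0.31705·0.68295·0.00302065) = √(0.000654064) = 0.02557.
z = (0.29734 − 0.33981)/0.02557 = -0.04247/0.02557 = -1.661.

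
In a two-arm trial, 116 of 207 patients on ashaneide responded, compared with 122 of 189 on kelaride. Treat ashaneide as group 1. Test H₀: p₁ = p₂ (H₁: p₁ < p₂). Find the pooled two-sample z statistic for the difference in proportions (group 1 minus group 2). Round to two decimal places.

z = -1.73

p̂₁ = 116/207 = 0.5604, p̂₂ = 122/189 = 0.6455.
Pooled p̂ = (116+122)/(207+189) = 238/396 = 0.6010.
SE = √(p̂(1−p̂)(1/n₁+1/n₂)) = √(0.6010·0.3990·0.0101219) = √(0.00242721) = 0.0493.
z = (0.5604 − 0.6455)/0.0493 = -0.0851/0.0493 = -1.73.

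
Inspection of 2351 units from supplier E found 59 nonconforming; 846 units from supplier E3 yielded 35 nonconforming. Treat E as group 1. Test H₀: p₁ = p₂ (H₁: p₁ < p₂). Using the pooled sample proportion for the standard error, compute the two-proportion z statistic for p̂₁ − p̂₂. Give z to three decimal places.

z = -2.403

p̂₁ = 59/2351 ≈ 0.02510, p̂₂ = 35/846 ≈ 0.04137.
Pooled p̂ = (59+35)/(2351+846) = 94/3197 = 0.02940.
SE = √(p̂(1−p̂)(1/n₁+1/n₂)) = √(0.02940·0.97060·0.00160738) = √(4.58716e-05) = 0.00677.
z = (0.02510 − 0.04137)/0.00677 = -0.01627/0.00677 = -2.403.
p-value = P(Z < -2.403) ≈ 0.0081.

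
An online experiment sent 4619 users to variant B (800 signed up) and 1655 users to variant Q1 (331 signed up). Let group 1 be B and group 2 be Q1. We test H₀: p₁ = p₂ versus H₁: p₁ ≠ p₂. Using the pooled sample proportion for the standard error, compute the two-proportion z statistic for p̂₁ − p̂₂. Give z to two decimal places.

z = -2.43

p̂₁ = 800/4619 = 0.17320, p̂₂ = 331/1655 = 0.20000.
Pooled p̂ = (800+331)/(4619+1655) = 1131/6274 = 0.18027.
SE = √(p̂(1−p̂)(1/n₁+1/n₂)) = √(0.18027·0.81973·0.000820727) = √(0.00012128) = 0.01101.
z = (0.17320 − 0.20000)/0.01101 = -0.02680/0.01101 = -2.43.
Two-sided p-value ≈ 2·Φ(−2.434) = 0.0149.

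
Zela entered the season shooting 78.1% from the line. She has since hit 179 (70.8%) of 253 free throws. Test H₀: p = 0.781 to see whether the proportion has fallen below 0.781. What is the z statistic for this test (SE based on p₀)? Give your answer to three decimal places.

z = -2.826

p̂ = 179/253 = 0.707510.
Under H₀, SE = √(0.781·0.219/253) = √(0.000676043) = 0.026001.
z = (0.707510 − 0.781)/0.026001 = -0.073490/0.026001 = -2.826.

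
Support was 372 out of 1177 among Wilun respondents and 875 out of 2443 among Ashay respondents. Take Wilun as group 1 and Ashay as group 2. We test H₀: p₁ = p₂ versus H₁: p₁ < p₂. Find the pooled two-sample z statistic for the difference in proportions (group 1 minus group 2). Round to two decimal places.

p̂₁ = 372/1177 = 0.31606, p̂₂ = 875/2443 = 0.35817.
Pooled p̂ = (372+875)/(1177+2443) = 1247/3620 = 0.34448.
SE = √(0.225812 × 0.00125895) = 0.01686.
z = (0.31606 − 0.35817)/0.01686 = -0.04211/0.01686 = -2.50.
p-value = P(Z < -2.497) ≈ 0.0063.

z = -2.50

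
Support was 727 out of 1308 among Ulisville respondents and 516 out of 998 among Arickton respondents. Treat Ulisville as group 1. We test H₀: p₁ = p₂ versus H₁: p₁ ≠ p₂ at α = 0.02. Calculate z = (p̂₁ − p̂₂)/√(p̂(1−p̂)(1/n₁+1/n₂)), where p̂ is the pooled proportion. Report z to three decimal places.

p̂₁ = 727/1308 ≈ 0.55581, p̂₂ = 516/998 ≈ 0.51703.
Pooled p̂ = (727+516)/(1308+998) = 1243/2306 = 0.53903.
SE = √(p̂(1−p̂)(1/n₁+1/n₂)) = √(0.53903·0.46097·0.00176653) = √(0.000438942) = 0.02095.
z = (0.55581 − 0.51703)/0.02095 = 0.03878/0.02095 = 1.851.
Two-sided p-value ≈ 2·Φ(−1.851) = 0.0642, so at α = 0.02 we fail to reject H₀.

z = 1.851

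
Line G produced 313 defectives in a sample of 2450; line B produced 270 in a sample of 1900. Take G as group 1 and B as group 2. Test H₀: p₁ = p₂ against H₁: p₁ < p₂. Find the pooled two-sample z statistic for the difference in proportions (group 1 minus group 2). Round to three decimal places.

z = -1.378

p̂₁ = 313/2450 ≈ 0.12776, p̂₂ = 270/1900 ≈ 0.14211.
Pooled p̂ = (313+270)/(2450+1900) = 583/4350 = 0.13402.
SE = √(p̂(1−p̂)(1/n₁+1/n₂)) = √(0.13402·0.86598·0.000934479) = √(0.000108456) = 0.01041.
z = (0.12776 − 0.14211)/0.01041 = -0.01435/0.01041 = -1.378.
p-value = P(Z < -1.378) ≈ 0.0841.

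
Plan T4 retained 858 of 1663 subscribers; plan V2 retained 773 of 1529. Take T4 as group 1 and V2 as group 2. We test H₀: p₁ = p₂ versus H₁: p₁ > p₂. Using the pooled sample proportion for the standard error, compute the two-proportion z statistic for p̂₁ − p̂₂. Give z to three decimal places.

z = 0.586

p̂₁ = 858/1663 ≈ 0.51594, p̂₂ = 773/1529 ≈ 0.50556.
Pooled p̂ = (858+773)/(1663+1529) = 1631/3192 = 0.51096.
SE = √(p̂(1−p̂)(1/n₁+1/n₂)) = √(0.51096·0.48904·0.00125535) = √(0.000313685) = 0.01771.
z = (0.51594 − 0.50556)/0.01771 = 0.01038/0.01771 = 0.586.
p-value = P(Z > 0.586) ≈ 0.2790.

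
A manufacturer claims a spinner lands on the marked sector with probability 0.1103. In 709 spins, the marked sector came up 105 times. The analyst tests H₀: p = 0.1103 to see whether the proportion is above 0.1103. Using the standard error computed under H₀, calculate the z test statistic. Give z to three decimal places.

z = 3.213

p̂ = 105/709 ≈ 0.148096.
SE = √(p₀(1−p₀)/n) = √(0.098134/709) = 0.011765.
z = (0.148096 − 0.1103)/0.011765 = 0.037796/0.011765 = 3.213.
p-value = P(Z > 3.213) ≈ 0.0007.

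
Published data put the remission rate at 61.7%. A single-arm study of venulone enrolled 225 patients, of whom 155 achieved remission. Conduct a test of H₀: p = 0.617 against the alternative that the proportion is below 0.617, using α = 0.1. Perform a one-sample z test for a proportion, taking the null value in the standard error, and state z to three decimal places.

p̂ = 155/225 ≈ 0.68889.
Under H₀, SE = √(0.617·0.383/225) = √(0.00105027) = 0.03241.
z = (0.68889 − 0.617)/0.03241 = 0.07189/0.03241 = 2.218.
p-value = P(Z < 2.218) ≈ 0.9867. With α = 0.1, fail to reject H₀.

z = 2.218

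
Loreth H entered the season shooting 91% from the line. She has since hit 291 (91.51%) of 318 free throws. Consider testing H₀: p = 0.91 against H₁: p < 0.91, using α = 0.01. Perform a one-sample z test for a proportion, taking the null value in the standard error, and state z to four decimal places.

p̂ = 291/318 = 0.915094.
Under H₀, SE = √(0.91·0.09/318) = √(0.000257547) = 0.016048.
z = (0.915094 − 0.91)/0.016048 = 0.005094/0.016048 = 0.3174.
p-value = P(Z < 0.317) ≈ 0.6245, so at α = 0.01 we fail to reject H₀.

z = 0.3174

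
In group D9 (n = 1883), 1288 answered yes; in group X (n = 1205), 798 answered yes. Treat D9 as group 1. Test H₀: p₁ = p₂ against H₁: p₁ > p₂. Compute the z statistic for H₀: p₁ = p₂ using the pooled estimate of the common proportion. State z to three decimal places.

p̂₁ = 1288/1883 = 0.68401, p̂₂ = 798/1205 = 0.66224.
Pooled p̂ = (1288+798)/(1883+1205) = 2086/3088 = 0.67552.
SE = √(0.219193 × 0.00136094) = 0.01727.
z = (0.68401 − 0.66224)/0.01727 = 0.02177/0.01727 = 1.261.

z = 1.261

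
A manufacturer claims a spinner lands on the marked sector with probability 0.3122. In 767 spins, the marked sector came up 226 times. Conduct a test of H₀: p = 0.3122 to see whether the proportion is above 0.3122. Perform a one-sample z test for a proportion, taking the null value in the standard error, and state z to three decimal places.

p̂ = 226/767 ≈ 0.29465.
Under H₀, SE = √(0.3122·0.6878/767) = √(0.000279962) = 0.01673.
z = (0.29465 − 0.3122)/0.01673 = -0.01755/0.01673 = -1.049.
p-value = P(Z > -1.049) ≈ 0.8528.

z = -1.049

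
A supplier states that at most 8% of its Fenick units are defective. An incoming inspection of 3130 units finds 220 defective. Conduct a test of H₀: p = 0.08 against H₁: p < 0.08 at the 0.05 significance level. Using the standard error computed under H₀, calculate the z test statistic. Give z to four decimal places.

z = -2.0029

p̂ = 220/3130 ≈ 0.070288.
Standard error under H₀: √(0.08×0.92/3130) = 0.004849.
z = (0.070288 − 0.08)/0.004849 = -0.009712/0.004849 = -2.0029.
p-value = P(Z < -2.003) ≈ 0.0226; since p < α = 0.05, reject H₀.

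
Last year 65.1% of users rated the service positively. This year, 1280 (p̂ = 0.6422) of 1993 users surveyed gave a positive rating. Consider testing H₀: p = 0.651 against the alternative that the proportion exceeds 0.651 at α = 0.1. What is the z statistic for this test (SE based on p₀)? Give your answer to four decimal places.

p̂ = 1280/1993 ≈ 0.642248.
SE = √(p₀(1−p₀)/n) = √(0.2272/1993) = 0.010677.
z = (0.642248 − 0.651)/0.010677 = -0.008752/0.010677 = -0.8197.
p-value = P(Z > -0.820) ≈ 0.7938. With α = 0.1, fail to reject H₀.

z = -0.8197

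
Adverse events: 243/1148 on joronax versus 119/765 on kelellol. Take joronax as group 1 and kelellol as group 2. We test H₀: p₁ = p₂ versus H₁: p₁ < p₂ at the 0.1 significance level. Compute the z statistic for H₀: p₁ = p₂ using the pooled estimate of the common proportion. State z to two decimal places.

p̂₁ = 243/1148 = 0.2117, p̂₂ = 119/765 = 0.1556.
Pooled p̂ = (243+119)/(1148+765) = 362/1913 = 0.1892.
SE = √(0.153423 × 0.00217827) = 0.0183.
z = (0.2117 − 0.1556)/0.0183 = 0.0561/0.0183 = 3.07.
p-value = P(Z < 3.070) ≈ 0.9989; since p > α = 0.1, fail to reject H₀.

z = 3.07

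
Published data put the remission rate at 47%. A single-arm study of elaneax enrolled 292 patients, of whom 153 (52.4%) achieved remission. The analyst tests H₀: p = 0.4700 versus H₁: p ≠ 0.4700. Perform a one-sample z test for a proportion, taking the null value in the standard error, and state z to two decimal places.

z = 1.85

p̂ = 153/292 = 0.5240.
SE = √(p₀(1−p₀)/n) = √(0.2491/292) = 0.0292.
z = (0.5240 − 0.47)/0.0292 = 0.0540/0.0292 = 1.85.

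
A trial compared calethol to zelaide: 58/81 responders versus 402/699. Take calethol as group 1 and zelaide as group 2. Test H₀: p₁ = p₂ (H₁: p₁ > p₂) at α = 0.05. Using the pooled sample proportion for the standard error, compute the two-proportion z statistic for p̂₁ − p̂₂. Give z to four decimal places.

p̂₁ = 58/81 ≈ 0.716049, p̂₂ = 402/699 ≈ 0.575107.
Pooled p̂ = (58+402)/(81+699) = 460/780 = 0.589744.
SE = √(0.241946 × 0.0137763) = 0.057733.
z = (0.716049 − 0.575107)/0.057733 = 0.140942/0.057733 = 2.4413.
p-value = P(Z > 2.441) ≈ 0.0073, so at α = 0.05 we reject H₀.

z = 2.4413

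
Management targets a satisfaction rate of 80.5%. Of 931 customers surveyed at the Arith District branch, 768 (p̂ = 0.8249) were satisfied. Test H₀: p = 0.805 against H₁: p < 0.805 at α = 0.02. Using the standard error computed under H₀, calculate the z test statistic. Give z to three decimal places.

z = 1.534

p̂ = 768/931 = 0.824919.
Standard error under H₀: √(0.805×0.195/931) = 0.012985.
z = (0.824919 − 0.805)/0.012985 = 0.019919/0.012985 = 1.534.
p-value = P(Z < 1.534) ≈ 0.9375. With α = 0.02, fail to reject H₀.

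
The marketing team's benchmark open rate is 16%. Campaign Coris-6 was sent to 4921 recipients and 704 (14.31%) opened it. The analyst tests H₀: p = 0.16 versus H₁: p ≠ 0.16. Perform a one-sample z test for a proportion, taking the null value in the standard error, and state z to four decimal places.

z = -3.2414

p̂ = 704/4921 ≈ 0.1430604.
Standard error under H₀: √(0.16×0.84/4921) = 0.0052260.
z = (0.1430604 − 0.16)/0.0052260 = -0.0169396/0.0052260 = -3.2414.
p-value = 2·P(Z > 3.241) ≈ 0.0012.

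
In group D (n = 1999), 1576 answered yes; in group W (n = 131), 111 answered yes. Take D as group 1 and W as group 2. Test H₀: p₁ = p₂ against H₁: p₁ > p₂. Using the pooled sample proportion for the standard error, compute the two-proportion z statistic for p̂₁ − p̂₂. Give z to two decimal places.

z = -1.61

p̂₁ = 1576/1999 ≈ 0.7884, p̂₂ = 111/131 ≈ 0.8473.
Pooled p̂ = (1576+111)/(1999+131) = 1687/2130 = 0.7920.
SE = √(p̂(1−p̂)(1/n₁+1/n₂)) = √(0.7920·0.2080·0.00813384) = √(0.00133985) = 0.0366.
z = (0.7884 − 0.8473)/0.0366 = -0.0589/0.0366 = -1.61.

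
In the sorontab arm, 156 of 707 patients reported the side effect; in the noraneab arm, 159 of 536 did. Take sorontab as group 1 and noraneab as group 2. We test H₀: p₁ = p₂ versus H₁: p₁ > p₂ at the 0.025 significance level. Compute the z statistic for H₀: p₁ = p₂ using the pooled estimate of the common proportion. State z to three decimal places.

p̂₁ = 156/707 = 0.220651, p̂₂ = 159/536 = 0.296642.
Pooled p̂ = (156+159)/(707+536) = 315/1243 = 0.253419.
SE = √(0.189198 × 0.0032801) = 0.024912.
z = (0.220651 − 0.296642)/0.024912 = -0.075991/0.024912 = -3.050.
p-value = P(Z > -3.050) ≈ 0.9989. With α = 0.025, fail to reject H₀.

z = -3.050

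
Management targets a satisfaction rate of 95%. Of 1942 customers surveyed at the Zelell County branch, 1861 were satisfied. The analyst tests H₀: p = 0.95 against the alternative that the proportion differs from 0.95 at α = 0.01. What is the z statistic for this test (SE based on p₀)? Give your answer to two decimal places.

p̂ = 1861/1942 = 0.958290.
Standard error under H₀: √(0.95×0.05/1942) = 0.004946.
z = (0.958290 − 0.95)/0.004946 = 0.008290/0.004946 = 1.68.
Two-sided p-value ≈ 2·Φ(−1.676) = 0.0937. With α = 0.01, fail to reject H₀.

z = 1.68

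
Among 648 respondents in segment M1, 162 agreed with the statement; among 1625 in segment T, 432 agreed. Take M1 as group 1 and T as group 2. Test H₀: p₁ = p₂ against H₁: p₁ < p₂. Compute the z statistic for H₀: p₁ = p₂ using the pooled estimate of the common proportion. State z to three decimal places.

p̂₁ = 162/648 ≈ 0.250000, p̂₂ = 432/1625 ≈ 0.265846.
Pooled p̂ = (162+432)/(648+1625) = 594/2273 = 0.261329.
SE = √(p̂(1−p̂)(1/n₁+1/n₂)) = √(0.261329·0.738671·0.00215859) = √(0.000416686) = 0.020413.
z = (0.250000 − 0.265846)/0.020413 = -0.015846/0.020413 = -0.776.
p-value = P(Z < -0.776) ≈ 0.2188.

z = -0.776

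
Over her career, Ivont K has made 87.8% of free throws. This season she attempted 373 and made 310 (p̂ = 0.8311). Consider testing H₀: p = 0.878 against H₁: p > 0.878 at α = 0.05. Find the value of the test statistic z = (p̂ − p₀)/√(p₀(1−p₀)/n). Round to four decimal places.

p̂ = 310/373 ≈ 0.8310992.
Under H₀, SE = √(0.878·0.122/373) = √(0.000287174) = 0.0169462.
z = (0.8310992 − 0.878)/0.0169462 = -0.0469008/0.0169462 = -2.7676.
p-value = P(Z > -2.768) ≈ 0.9972; since p > α = 0.05, fail to reject H₀.

z = -2.7676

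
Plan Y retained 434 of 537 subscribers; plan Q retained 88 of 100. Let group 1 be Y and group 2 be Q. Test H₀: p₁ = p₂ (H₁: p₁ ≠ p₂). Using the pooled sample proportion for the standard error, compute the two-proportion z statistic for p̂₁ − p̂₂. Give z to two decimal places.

z = -1.71

p̂₁ = 434/537 = 0.8082, p̂₂ = 88/100 = 0.8800.
Pooled p̂ = (434+88)/(537+100) = 522/637 = 0.8195.
SE = √(0.147941 × 0.0118622) = 0.0419.
z = (0.8082 − 0.8800)/0.0419 = -0.0718/0.0419 = -1.71.
p-value = 2·P(Z > 1.714) ≈ 0.0865.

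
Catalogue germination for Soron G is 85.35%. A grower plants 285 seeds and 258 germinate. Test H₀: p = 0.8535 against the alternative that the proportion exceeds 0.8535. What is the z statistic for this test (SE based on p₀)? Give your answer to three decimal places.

z = 2.471

p̂ = 258/285 = 0.90526.
Under H₀, SE = √(0.8535·0.1465/285) = √(0.000438729) = 0.02095.
z = (0.90526 − 0.8535)/0.02095 = 0.05176/0.02095 = 2.471.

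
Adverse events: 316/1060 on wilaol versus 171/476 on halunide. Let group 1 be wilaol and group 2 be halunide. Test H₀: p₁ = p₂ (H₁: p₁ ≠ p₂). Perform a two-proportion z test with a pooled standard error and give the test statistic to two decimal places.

p̂₁ = 316/1060 ≈ 0.2981, p̂₂ = 171/476 ≈ 0.3592.
Pooled p̂ = (316+171)/(1060+476) = 487/1536 = 0.3171.
SE = √(0.216532 × 0.00304424) = 0.0257.
z = (0.2981 − 0.3592)/0.0257 = -0.0611/0.0257 = -2.38.
Two-sided p-value ≈ 2·Φ(−2.381) = 0.0173.

z = -2.38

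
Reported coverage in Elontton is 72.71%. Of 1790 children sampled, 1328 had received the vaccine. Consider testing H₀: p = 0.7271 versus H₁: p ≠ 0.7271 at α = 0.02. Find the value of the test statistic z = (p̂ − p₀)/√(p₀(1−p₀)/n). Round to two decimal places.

p̂ = 1328/1790 ≈ 0.7419.
SE = √(p₀(1−p₀)/n) = √(0.19843/1790) = 0.0105.
z = (0.7419 − 0.7271)/0.0105 = 0.0148/0.0105 = 1.41.
p-value = 2·P(Z > 1.406) ≈ 0.1598. With α = 0.02, fail to reject H₀.

z = 1.41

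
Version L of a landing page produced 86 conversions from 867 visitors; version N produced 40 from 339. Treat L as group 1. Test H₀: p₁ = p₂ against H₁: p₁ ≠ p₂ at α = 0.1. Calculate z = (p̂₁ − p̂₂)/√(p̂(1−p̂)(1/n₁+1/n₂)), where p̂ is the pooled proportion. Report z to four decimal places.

p̂₁ = 86/867 = 0.0991926, p̂₂ = 40/339 = 0.1179941.
Pooled p̂ = (86+40)/(867+339) = 126/1206 = 0.1044776.
SE = √(0.093562 × 0.00410326) = 0.0195936.
z = (0.0991926 − 0.1179941)/0.0195936 = -0.0188015/0.0195936 = -0.9596.
Two-sided p-value ≈ 2·Φ(−0.960) = 0.3373; since p > α = 0.1, fail to reject H₀.

z = -0.9596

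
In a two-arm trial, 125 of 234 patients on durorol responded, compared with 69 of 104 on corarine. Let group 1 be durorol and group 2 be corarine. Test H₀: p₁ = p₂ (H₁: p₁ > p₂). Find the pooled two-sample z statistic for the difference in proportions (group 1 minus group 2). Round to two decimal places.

p̂₁ = 125/234 ≈ 0.5342, p̂₂ = 69/104 ≈ 0.6635.
Pooled p̂ = (125+69)/(234+104) = 194/338 = 0.5740.
SE = √(0.244529 × 0.0138889) = 0.0583.
z = (0.5342 − 0.6635)/0.0583 = -0.1293/0.0583 = -2.22.

z = -2.22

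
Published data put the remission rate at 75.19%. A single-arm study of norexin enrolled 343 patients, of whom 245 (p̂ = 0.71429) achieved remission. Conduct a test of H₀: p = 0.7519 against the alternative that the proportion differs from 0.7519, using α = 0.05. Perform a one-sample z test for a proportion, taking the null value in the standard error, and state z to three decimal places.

p̂ = 245/343 = 0.71429.
Standard error under H₀: √(0.7519×0.2481/343) = 0.02332.
z = (0.71429 − 0.7519)/0.02332 = -0.03761/0.02332 = -1.613.
p-value = 2·P(Z > 1.613) ≈ 0.1068. With α = 0.05, fail to reject H₀.

z = -1.613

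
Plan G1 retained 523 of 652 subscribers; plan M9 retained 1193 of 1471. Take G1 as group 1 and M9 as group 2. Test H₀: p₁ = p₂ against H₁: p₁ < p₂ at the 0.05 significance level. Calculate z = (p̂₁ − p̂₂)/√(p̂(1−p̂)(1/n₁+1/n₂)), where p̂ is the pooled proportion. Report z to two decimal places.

z = -0.48

p̂₁ = 523/652 = 0.8021, p̂₂ = 1193/1471 = 0.8110.
Pooled p̂ = (523+1193)/(652+1471) = 1716/2123 = 0.8083.
SE = √(0.154957 × 0.00221355) = 0.0185.
z = (0.8021 − 0.8110)/0.0185 = -0.0089/0.0185 = -0.48.
p-value = P(Z < -0.479) ≈ 0.3161. With α = 0.05, fail to reject H₀.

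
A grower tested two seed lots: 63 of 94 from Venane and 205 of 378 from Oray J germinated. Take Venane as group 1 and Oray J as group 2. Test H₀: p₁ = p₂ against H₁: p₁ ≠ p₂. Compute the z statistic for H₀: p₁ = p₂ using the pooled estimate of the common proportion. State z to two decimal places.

z = 2.24

p̂₁ = 63/94 = 0.6702, p̂₂ = 205/378 = 0.5423.
Pooled p̂ = (63+205)/(94+378) = 268/472 = 0.5678.
SE = √(0.245404 × 0.0132838) = 0.0571.
z = (0.6702 − 0.5423)/0.0571 = 0.1279/0.0571 = 2.24.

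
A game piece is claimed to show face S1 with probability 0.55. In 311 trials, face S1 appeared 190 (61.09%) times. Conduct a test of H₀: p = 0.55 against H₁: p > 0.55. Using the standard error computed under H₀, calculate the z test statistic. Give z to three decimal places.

z = 2.160

p̂ = 190/311 = 0.61093.
SE = √(p₀(1−p₀)/n) = √(0.2475/311) = 0.02821.
z = (0.61093 − 0.55)/0.02821 = 0.06093/0.02821 = 2.160.
p-value = P(Z > 2.160) ≈ 0.0154.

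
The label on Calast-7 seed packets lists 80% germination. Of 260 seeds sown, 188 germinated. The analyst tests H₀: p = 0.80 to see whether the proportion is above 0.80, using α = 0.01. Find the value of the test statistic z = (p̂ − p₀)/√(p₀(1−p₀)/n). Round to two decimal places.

z = -3.10

p̂ = 188/260 = 0.7231.
Standard error under H₀: √(0.8×0.2/260) = 0.0248.
z = (0.7231 − 0.8)/0.0248 = -0.0769/0.0248 = -3.10.
p-value = P(Z > -3.101) ≈ 0.9990. With α = 0.01, fail to reject H₀.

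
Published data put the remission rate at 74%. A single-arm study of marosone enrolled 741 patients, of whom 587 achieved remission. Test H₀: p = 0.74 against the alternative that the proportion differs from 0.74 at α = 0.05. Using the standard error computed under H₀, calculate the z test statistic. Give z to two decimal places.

z = 3.24

p̂ = 587/741 = 0.7922.
Standard error under H₀: √(0.74×0.26/741) = 0.0161.
z = (0.7922 − 0.74)/0.0161 = 0.0522/0.0161 = 3.24.
Two-sided p-value ≈ 2·Φ(−3.238) = 0.0012. With α = 0.05, reject H₀.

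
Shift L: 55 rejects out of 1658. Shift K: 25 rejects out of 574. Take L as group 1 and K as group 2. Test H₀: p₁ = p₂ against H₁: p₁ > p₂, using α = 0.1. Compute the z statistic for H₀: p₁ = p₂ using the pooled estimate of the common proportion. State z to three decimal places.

z = -1.153

p̂₁ = 55/1658 ≈ 0.03317, p̂₂ = 25/574 ≈ 0.04355.
Pooled p̂ = (55+25)/(1658+574) = 80/2232 = 0.03584.
SE = √(0.0345576 × 0.0023453) = 0.00900.
z = (0.03317 − 0.04355)/0.00900 = -0.01038/0.00900 = -1.153.
p-value = P(Z > -1.153) ≈ 0.8756; since p > α = 0.1, fail to reject H₀.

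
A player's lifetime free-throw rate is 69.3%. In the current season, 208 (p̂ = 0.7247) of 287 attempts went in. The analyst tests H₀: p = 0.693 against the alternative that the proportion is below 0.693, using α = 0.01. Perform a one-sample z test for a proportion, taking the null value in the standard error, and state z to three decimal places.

z = 1.166

p̂ = 208/287 = 0.72474.
Standard error under H₀: √(0.693×0.307/287) = 0.02723.
z = (0.72474 − 0.693)/0.02723 = 0.03174/0.02723 = 1.166.
p-value = P(Z < 1.166) ≈ 0.8781; since p > α = 0.01, fail to reject H₀.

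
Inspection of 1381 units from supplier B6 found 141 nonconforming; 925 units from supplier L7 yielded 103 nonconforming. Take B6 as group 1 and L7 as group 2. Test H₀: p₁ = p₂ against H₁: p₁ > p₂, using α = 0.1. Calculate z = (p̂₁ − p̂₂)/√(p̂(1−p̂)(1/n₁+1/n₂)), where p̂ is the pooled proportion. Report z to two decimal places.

p̂₁ = 141/1381 ≈ 0.1021, p̂₂ = 103/925 ≈ 0.1114.
Pooled p̂ = (141+103)/(1381+925) = 244/2306 = 0.1058.
SE = √(p̂(1−p̂)(1/n₁+1/n₂)) = √(0.1058·0.8942·0.00180519) = √(0.000170798) = 0.0131.
z = (0.1021 − 0.1114)/0.0131 = -0.0093/0.0131 = -0.71.
p-value = P(Z > -0.708) ≈ 0.7605, so at α = 0.1 we fail to reject H₀.

z = -0.71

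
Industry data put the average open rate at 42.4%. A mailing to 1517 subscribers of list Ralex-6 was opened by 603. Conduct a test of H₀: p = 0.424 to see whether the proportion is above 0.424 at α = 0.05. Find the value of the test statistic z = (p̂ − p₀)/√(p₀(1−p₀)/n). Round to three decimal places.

p̂ = 603/1517 ≈ 0.397495.
SE = √(p₀(1−p₀)/n) = √(0.24422/1517) = 0.012688.
z = (0.397495 − 0.424)/0.012688 = -0.026505/0.012688 = -2.089.
p-value = P(Z > -2.089) ≈ 0.9816, so at α = 0.05 we fail to reject H₀.

z = -2.089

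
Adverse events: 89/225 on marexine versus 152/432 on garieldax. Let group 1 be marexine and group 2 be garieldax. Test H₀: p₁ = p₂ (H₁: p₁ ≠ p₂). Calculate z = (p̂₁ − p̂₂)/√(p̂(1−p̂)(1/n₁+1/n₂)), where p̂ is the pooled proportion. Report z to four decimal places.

z = 1.1030

p̂₁ = 89/225 ≈ 0.395556, p̂₂ = 152/432 ≈ 0.351852.
Pooled p̂ = (89+152)/(225+432) = 241/657 = 0.366819.
SE = √(0.232263 × 0.00675926) = 0.039622.
z = (0.395556 − 0.351852)/0.039622 = 0.043704/0.039622 = 1.1030.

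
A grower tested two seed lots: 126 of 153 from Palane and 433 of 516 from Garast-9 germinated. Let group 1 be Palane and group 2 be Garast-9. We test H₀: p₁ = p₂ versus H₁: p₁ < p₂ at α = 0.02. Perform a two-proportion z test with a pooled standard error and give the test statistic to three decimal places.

p̂₁ = 126/153 = 0.82353, p̂₂ = 433/516 = 0.83915.
Pooled p̂ = (126+433)/(153+516) = 559/669 = 0.83558.
SE = √(p̂(1−p̂)(1/n₁+1/n₂)) = √(0.83558·0.16442·0.00847393) = √(0.00116423) = 0.03412.
z = (0.82353 − 0.83915)/0.03412 = -0.01562/0.03412 = -0.458.
p-value = P(Z < -0.458) ≈ 0.3236. With α = 0.02, fail to reject H₀.

z = -0.458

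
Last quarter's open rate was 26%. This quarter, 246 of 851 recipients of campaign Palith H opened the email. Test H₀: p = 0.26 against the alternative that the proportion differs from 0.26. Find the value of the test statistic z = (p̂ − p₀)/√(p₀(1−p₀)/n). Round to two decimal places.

z = 1.93

p̂ = 246/851 ≈ 0.28907.
SE = √(p₀(1−p₀)/n) = √(0.1924/851) = 0.01504.
z = (0.28907 − 0.26)/0.01504 = 0.02907/0.01504 = 1.93.
Two-sided p-value ≈ 2·Φ(−1.933) = 0.0532.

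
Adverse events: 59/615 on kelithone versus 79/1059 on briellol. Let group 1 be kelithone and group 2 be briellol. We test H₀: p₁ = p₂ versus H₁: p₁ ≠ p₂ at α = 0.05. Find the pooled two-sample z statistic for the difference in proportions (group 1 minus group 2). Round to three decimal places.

z = 1.530

p̂₁ = 59/615 = 0.09593, p̂₂ = 79/1059 = 0.07460.
Pooled p̂ = (59+79)/(615+1059) = 138/1674 = 0.08244.
SE = √(p̂(1−p̂)(1/n₁+1/n₂)) = √(0.08244·0.91756·0.0025703) = √(0.000194421) = 0.01394.
z = (0.09593 − 0.07460)/0.01394 = 0.02133/0.01394 = 1.530.
Two-sided p-value ≈ 2·Φ(−1.530) = 0.1260, so at α = 0.05 we fail to reject H₀.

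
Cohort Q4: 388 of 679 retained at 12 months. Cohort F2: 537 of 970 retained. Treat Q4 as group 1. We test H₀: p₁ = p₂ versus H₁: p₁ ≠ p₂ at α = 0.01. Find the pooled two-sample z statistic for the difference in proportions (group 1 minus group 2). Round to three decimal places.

z = 0.718

p̂₁ = 388/679 = 0.57143, p̂₂ = 537/970 = 0.55361.
Pooled p̂ = (388+537)/(679+970) = 925/1649 = 0.56095.
SE = √(p̂(1−p̂)(1/n₁+1/n₂)) = √(0.56095·0.43905·0.00250368) = √(0.000616621) = 0.02483.
z = (0.57143 − 0.55361)/0.02483 = 0.01782/0.02483 = 0.718.
Two-sided p-value ≈ 2·Φ(−0.718) = 0.4730, so at α = 0.01 we fail to reject H₀.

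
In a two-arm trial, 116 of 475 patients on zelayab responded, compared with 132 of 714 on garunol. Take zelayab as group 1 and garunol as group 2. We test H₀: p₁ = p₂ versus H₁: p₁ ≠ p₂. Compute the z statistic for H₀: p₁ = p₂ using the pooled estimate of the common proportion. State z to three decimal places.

p̂₁ = 116/475 ≈ 0.244211, p̂₂ = 132/714 ≈ 0.184874.
Pooled p̂ = (116+132)/(475+714) = 248/1189 = 0.208579.
SE = √(0.165074 × 0.00350582) = 0.024057.
z = (0.244211 − 0.184874)/0.024057 = 0.059337/0.024057 = 2.467.

z = 2.467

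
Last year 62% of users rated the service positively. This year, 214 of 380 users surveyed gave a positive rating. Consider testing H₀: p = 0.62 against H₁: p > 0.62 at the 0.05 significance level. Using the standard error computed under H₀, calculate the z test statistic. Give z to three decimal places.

z = -2.283

p̂ = 214/380 = 0.56316.
SE = √(p₀(1−p₀)/n) = √(0.2356/380) = 0.02490.
z = (0.56316 − 0.62)/0.02490 = -0.05684/0.02490 = -2.283.
p-value = P(Z > -2.283) ≈ 0.9888; since p > α = 0.05, fail to reject H₀.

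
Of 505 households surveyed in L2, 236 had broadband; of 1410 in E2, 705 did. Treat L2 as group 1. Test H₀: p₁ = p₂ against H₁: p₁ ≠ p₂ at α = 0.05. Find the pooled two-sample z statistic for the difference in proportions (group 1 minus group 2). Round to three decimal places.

z = -1.260

p̂₁ = 236/505 ≈ 0.46733, p̂₂ = 705/1410 ≈ 0.50000.
Pooled p̂ = (236+705)/(505+1410) = 941/1915 = 0.49138.
SE = √(0.249926 × 0.00268942) = 0.02593.
z = (0.46733 − 0.50000)/0.02593 = -0.03267/0.02593 = -1.260.
p-value = 2·P(Z > 1.260) ≈ 0.2076. With α = 0.05, fail to reject H₀.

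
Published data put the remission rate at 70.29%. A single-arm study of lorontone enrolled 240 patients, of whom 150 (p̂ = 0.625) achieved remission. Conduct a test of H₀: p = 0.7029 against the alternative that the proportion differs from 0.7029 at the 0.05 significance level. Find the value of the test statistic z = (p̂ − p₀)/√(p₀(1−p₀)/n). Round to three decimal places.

z = -2.641

p̂ = 150/240 ≈ 0.62500.
Under H₀, SE = √(0.7029·0.2971/240) = √(0.000870132) = 0.02950.
z = (0.62500 − 0.7029)/0.02950 = -0.07790/0.02950 = -2.641.
Two-sided p-value ≈ 2·Φ(−2.641) = 0.0083; since p < α = 0.05, reject H₀.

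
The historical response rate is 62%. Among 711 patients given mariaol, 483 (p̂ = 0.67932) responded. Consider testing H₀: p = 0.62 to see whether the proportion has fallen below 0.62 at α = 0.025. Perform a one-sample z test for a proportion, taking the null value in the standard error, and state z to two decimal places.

z = 3.26

p̂ = 483/711 = 0.6793.
Under H₀, SE = √(0.62·0.38/711) = √(0.000331364) = 0.0182.
z = (0.6793 − 0.62)/0.0182 = 0.0593/0.0182 = 3.26.
p-value = P(Z < 3.259) ≈ 0.9994; since p > α = 0.025, fail to reject H₀.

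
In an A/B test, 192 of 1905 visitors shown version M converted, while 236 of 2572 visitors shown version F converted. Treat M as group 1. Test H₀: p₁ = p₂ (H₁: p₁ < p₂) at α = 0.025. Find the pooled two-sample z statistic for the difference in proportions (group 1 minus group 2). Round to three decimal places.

z = 1.016

p̂₁ = 192/1905 ≈ 0.10079, p̂₂ = 236/2572 ≈ 0.09176.
Pooled p̂ = (192+236)/(1905+2572) = 428/4477 = 0.09560.
SE = √(0.0864604 × 0.000913737) = 0.00889.
z = (0.10079 − 0.09176)/0.00889 = 0.00903/0.00889 = 1.016.
p-value = P(Z < 1.016) ≈ 0.8452; since p > α = 0.025, fail to reject H₀.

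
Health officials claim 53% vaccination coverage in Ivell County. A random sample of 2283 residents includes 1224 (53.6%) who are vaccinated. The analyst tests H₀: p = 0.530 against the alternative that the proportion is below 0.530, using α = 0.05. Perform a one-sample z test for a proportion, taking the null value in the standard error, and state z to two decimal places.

z = 0.59

p̂ = 1224/2283 = 0.5361.
SE = √(p₀(1−p₀)/n) = √(0.2491/2283) = 0.0104.
z = (0.5361 − 0.53)/0.0104 = 0.0061/0.0104 = 0.59.
p-value = P(Z < 0.587) ≈ 0.7216. With α = 0.05, fail to reject H₀.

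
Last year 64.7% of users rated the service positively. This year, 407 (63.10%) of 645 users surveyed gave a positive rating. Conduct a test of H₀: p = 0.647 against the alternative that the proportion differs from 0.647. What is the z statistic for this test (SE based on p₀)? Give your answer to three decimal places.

p̂ = 407/645 = 0.63101.
Standard error under H₀: √(0.647×0.353/645) = 0.01882.
z = (0.63101 − 0.647)/0.01882 = -0.01599/0.01882 = -0.850.

z = -0.850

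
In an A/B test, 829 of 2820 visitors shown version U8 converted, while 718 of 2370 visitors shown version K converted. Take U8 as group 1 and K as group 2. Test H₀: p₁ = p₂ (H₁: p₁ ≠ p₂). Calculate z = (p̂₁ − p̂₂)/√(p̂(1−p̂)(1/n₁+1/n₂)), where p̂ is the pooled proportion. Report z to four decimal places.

z = -0.7047

p̂₁ = 829/2820 = 0.2939716, p̂₂ = 718/2370 = 0.3029536.
Pooled p̂ = (829+718)/(2820+2370) = 1547/5190 = 0.2980732.
SE = √(0.209226 × 0.000776551) = 0.0127465.
z = (0.2939716 − 0.3029536)/0.0127465 = -0.0089820/0.0127465 = -0.7047.
Two-sided p-value ≈ 2·Φ(−0.705) = 0.4810.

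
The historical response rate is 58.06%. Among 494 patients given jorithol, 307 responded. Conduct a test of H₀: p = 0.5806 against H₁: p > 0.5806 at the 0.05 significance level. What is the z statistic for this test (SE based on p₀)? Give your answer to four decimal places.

z = 1.8403

p̂ = 307/494 ≈ 0.6214575.
Under H₀, SE = √(0.5806·0.4194/494) = √(0.000492922) = 0.0222019.
z = (0.6214575 − 0.5806)/0.0222019 = 0.0408575/0.0222019 = 1.8403.
p-value = P(Z > 1.840) ≈ 0.0329; since p < α = 0.05, reject H₀.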